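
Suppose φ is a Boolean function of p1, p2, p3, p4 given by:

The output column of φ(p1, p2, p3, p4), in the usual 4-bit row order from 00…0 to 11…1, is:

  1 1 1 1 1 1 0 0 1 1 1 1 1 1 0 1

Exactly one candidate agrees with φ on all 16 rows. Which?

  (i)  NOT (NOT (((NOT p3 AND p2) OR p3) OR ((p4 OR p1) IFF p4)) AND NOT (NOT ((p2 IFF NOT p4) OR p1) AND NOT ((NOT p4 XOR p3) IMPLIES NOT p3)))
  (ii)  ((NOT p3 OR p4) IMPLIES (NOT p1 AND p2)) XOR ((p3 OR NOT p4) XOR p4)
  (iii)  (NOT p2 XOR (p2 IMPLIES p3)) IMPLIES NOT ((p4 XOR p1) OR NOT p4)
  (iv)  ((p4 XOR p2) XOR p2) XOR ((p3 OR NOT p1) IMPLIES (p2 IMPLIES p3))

iii

(i) fails at (0,1,1,0): the formula yields 1, φ is 0.
(ii) fails at (0,0,1,0): the formula yields 0, φ is 1.
(iv) fails at (0,0,0,1): the formula yields 0, φ is 1.
Only (iii) survives; checking it on all 16 rows confirms it matches φ.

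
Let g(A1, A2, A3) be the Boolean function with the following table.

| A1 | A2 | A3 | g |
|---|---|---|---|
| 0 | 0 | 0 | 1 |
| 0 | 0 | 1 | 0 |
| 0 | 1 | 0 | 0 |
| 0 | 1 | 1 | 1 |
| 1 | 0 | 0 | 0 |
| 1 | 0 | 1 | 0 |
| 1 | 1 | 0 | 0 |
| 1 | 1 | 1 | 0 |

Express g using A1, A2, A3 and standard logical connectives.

The 1-rows are (0,0,0), (0,1,1). Each contributes one minterm — ¬A1·¬A2·¬A3; ¬A1·A2·A3 — and their disjunction is a sum-of-products form of g.

g(A1, A2, A3) = ((not A1 and not A2) and not A3) or ((not A1 and A2) and A3)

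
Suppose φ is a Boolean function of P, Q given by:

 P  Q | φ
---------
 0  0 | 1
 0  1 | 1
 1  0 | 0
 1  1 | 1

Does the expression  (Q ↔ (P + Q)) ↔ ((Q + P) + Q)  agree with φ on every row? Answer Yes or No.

Evaluate (Q ↔ (P + Q)) ↔ ((Q + P) + Q) on each row and compare to φ:
  P=0, Q=0: formula gives 0, but φ = 1 ✗
Since they disagree at (0,0), the expression is not a correct formula for φ.

No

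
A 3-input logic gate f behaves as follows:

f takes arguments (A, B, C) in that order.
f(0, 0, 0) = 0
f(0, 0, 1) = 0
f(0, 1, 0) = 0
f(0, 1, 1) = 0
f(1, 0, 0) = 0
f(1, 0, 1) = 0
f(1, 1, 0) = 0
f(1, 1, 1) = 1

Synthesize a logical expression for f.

The output is 1 only when every input is 1 — the AND of all inputs.

f(A, B, C) = (A and B) and C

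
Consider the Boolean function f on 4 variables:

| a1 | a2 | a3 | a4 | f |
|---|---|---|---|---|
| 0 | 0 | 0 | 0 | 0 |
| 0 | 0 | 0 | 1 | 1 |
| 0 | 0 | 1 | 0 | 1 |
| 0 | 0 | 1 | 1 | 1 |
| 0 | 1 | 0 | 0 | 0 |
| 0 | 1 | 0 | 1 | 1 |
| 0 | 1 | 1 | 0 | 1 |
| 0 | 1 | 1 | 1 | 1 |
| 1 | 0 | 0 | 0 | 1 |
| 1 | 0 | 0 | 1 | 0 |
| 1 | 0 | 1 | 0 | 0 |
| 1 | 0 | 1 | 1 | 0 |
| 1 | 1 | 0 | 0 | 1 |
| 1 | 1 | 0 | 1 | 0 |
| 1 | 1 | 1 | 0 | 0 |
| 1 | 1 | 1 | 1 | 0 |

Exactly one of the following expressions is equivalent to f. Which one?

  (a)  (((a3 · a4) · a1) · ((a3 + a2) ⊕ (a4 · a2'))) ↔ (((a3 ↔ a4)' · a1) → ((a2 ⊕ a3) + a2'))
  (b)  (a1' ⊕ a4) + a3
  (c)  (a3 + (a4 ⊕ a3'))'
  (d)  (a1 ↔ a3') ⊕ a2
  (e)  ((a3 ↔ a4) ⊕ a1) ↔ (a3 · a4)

(a) fails at (0,0,0,1): the formula yields 0, f is 1.
(b) fails at (0,0,0,0): the formula yields 1, f is 0.
(c) fails at (0,0,1,0): the formula yields 0, f is 1.
(d) fails at (0,0,0,1): the formula yields 0, f is 1.
Only (e) survives; checking it on all 16 rows confirms it matches f.

e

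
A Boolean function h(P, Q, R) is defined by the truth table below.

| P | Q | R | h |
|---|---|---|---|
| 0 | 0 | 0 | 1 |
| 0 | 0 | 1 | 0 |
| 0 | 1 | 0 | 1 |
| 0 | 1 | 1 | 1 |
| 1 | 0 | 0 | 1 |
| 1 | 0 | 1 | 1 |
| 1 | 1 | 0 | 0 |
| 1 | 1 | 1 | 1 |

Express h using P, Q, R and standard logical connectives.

h(P, Q, R) = (((P' · Q') · R) + ((P · Q) · R'))'

There are just 2 zero rows: (0,0,1), (1,1,0). Their minterms are ¬P·¬Q·R, P·Q·¬R; the OR of those covers precisely the 0-outputs, and negating it yields h.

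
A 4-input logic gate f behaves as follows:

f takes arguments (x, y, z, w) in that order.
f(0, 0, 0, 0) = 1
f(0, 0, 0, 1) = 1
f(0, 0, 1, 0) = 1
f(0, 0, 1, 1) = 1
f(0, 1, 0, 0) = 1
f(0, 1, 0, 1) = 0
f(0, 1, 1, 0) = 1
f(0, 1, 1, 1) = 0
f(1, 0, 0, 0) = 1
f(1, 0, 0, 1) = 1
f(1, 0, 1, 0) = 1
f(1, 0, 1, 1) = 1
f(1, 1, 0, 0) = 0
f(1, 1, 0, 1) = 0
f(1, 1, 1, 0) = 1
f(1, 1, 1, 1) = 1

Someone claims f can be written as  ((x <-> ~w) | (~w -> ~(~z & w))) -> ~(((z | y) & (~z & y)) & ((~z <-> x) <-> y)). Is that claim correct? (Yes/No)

No

Check the formula against f row by row:
  x=0, y=0, z=0, w=0: formula gives 1, f = 1 ✓
  x=0, y=0, z=0, w=1: formula gives 1, f = 1 ✓
  x=0, y=0, z=1, w=0: formula gives 1, f = 1 ✓
  x=0, y=0, z=1, w=1: formula gives 1, f = 1 ✓
  …
  x=0, y=1, z=0, w=1: formula gives 1, but f = 0 ✗
Row (0,1,0,1) is a counterexample, so the formula is not equivalent to f.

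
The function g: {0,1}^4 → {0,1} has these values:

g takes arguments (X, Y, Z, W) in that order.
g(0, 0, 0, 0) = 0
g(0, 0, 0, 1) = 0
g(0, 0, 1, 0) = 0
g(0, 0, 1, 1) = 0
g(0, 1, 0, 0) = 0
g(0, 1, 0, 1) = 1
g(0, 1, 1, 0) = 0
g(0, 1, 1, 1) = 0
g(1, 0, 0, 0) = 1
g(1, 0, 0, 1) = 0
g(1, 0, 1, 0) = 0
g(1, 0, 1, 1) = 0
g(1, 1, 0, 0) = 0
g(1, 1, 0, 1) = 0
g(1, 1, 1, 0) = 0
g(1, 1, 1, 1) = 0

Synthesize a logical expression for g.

g(X, Y, Z, W) = (((not X and Y) and not Z) and W) or (((X and not Y) and not Z) and not W)

The 1-rows are (0,1,0,1), (1,0,0,0). Each contributes one minterm — ¬X·Y·¬Z·W; X·¬Y·¬Z·¬W — and their disjunction is a sum-of-products form of g.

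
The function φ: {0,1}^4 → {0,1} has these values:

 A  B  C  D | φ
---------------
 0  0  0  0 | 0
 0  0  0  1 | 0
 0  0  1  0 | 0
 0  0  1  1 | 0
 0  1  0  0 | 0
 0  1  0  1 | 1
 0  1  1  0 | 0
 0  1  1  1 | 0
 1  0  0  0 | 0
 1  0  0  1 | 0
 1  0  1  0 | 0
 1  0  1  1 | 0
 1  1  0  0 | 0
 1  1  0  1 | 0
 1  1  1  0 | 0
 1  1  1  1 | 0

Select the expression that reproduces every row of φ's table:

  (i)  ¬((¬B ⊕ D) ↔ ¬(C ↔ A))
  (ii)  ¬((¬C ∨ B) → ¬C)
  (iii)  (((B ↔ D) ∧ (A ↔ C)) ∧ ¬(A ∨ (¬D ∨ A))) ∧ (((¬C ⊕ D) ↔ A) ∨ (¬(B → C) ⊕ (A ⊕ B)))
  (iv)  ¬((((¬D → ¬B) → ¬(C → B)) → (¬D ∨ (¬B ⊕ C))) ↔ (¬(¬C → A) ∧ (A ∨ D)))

(i) fails at (0,0,0,0): the formula yields 1, φ is 0.
(ii) fails at (0,1,0,1): the formula yields 0, φ is 1.
(iv) fails at (0,0,0,0): the formula yields 1, φ is 0.
(iii) is the remaining candidate, and it agrees with φ on all 16 inputs.

iii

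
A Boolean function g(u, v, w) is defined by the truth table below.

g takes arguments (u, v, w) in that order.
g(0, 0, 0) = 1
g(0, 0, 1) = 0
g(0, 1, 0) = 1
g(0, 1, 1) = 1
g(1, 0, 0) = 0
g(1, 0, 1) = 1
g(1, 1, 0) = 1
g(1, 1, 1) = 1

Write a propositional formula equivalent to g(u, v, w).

g(u, v, w) = not (((not u and not v) and w) or ((u and not v) and not w))

g is 0 on only 2 rows — (0,0,1), (1,0,0). Writing each as a minterm (¬u·¬v·w, u·¬v·¬w) and OR-ing them characterizes exactly where g=0, so g is the negation of that disjunction.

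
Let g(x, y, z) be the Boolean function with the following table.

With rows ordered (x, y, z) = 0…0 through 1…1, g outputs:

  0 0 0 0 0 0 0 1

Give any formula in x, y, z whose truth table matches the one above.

g(x, y, z) = (x ∧ y) ∧ z

The output is 1 only when every input is 1 — the AND of all inputs.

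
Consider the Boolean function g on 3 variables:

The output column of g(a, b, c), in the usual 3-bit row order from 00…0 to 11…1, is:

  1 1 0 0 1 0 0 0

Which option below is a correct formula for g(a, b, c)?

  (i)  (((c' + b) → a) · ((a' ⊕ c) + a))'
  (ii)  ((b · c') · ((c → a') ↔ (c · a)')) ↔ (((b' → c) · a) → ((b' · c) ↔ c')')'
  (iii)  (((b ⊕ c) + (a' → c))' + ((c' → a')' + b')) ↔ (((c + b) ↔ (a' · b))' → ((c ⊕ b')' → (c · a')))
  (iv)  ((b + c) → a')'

(i) fails at (0,1,0): the formula yields 1, g is 0.
(ii) fails at (0,1,1): the formula yields 1, g is 0.
(iv) fails at (0,0,0): the formula yields 0, g is 1.
That leaves (iii). Evaluating it on every row reproduces the table of g exactly.

iii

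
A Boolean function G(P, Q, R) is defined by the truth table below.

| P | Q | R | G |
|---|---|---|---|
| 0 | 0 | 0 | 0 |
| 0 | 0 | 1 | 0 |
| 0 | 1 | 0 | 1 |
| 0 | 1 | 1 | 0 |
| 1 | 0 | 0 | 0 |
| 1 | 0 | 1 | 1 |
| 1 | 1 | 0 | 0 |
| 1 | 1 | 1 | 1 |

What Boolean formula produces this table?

The 1-rows are (0,1,0), (1,0,1), (1,1,1). Each contributes one minterm — ¬P·Q·¬R; P·¬Q·R; P·Q·R — and their disjunction is a sum-of-products form of G.

G(P, Q, R) = (((¬P ∧ Q) ∧ ¬R) ∨ ((P ∧ ¬Q) ∧ R)) ∨ ((P ∧ Q) ∧ R)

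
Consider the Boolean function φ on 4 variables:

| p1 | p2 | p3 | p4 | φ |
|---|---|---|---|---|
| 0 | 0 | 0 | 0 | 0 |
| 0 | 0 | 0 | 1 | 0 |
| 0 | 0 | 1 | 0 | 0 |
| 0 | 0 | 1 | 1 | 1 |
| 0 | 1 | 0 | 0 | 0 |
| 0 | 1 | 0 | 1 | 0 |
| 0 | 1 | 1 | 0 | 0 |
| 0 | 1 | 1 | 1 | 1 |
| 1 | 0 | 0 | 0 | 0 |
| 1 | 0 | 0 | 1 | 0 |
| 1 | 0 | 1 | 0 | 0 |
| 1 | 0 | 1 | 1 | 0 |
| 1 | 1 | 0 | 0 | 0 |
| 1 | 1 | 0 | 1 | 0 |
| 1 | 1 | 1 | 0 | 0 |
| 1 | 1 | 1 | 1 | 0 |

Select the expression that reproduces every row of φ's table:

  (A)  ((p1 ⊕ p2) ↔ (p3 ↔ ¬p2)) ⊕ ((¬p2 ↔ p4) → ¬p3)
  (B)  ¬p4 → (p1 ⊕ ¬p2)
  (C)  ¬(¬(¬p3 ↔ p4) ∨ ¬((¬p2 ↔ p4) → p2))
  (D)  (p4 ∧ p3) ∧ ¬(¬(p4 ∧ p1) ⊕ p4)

D

(A) fails at (0,0,1,0): the formula yields 1, φ is 0.
(B) fails at (0,0,0,0): the formula yields 1, φ is 0.
(C) fails at (0,0,1,0): the formula yields 1, φ is 0.
That leaves (D). Evaluating it on every row reproduces the table of φ exactly.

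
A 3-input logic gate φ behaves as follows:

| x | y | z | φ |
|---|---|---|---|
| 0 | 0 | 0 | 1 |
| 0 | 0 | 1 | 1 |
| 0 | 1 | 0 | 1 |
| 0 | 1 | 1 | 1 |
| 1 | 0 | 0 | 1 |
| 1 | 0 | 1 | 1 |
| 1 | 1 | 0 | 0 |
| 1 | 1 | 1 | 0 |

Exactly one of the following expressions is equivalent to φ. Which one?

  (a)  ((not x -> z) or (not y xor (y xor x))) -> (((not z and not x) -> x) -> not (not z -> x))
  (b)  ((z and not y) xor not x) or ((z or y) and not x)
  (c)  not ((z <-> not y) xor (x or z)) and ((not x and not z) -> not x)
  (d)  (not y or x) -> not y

(a): at (0,0,1) it gives 0, but φ = 1 — eliminated.
(b): at (1,0,0) it gives 0, but φ = 1 — eliminated.
(c): at (0,1,0) it gives 0, but φ = 1 — eliminated.
(d) is the remaining candidate, and it agrees with φ on all 8 inputs.

d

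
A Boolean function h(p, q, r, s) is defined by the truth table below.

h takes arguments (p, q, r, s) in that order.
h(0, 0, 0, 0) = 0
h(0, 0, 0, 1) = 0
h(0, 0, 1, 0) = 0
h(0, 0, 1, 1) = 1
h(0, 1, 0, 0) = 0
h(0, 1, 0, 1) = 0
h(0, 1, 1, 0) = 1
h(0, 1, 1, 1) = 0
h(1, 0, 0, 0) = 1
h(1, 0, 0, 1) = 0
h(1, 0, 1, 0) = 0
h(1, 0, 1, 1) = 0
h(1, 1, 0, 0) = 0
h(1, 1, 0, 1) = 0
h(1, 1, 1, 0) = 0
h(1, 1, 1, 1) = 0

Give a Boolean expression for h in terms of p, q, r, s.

h(p, q, r, s) = ((((NOT p AND NOT q) AND r) AND s) OR (((NOT p AND q) AND r) AND NOT s)) OR (((p AND NOT q) AND NOT r) AND NOT s)

Collect the rows where h=1 — (0,0,1,1), (0,1,1,0), (1,0,0,0) — and write one minterm per row: ¬p·¬q·r·s, ¬p·q·r·¬s, p·¬q·¬r·¬s. Their union (logical OR) reproduces the table exactly.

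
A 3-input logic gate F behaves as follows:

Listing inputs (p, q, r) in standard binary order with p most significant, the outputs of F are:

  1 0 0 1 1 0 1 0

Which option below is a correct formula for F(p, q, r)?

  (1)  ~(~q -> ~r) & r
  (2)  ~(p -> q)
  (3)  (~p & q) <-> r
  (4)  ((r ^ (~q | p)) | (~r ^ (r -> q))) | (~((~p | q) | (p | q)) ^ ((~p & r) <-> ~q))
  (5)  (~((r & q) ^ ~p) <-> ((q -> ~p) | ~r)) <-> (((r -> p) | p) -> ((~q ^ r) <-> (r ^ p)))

3

(1) disagrees with F on (0,0,0) (formula → 0, table → 1); rule it out.
(2) disagrees with F on (0,0,0) (formula → 0, table → 1); rule it out.
(4) disagrees with F on (0,0,1) (formula → 1, table → 0); rule it out.
(5) disagrees with F on (1,0,1) (formula → 1, table → 0); rule it out.
That leaves (3). Evaluating it on every row reproduces the table of F exactly.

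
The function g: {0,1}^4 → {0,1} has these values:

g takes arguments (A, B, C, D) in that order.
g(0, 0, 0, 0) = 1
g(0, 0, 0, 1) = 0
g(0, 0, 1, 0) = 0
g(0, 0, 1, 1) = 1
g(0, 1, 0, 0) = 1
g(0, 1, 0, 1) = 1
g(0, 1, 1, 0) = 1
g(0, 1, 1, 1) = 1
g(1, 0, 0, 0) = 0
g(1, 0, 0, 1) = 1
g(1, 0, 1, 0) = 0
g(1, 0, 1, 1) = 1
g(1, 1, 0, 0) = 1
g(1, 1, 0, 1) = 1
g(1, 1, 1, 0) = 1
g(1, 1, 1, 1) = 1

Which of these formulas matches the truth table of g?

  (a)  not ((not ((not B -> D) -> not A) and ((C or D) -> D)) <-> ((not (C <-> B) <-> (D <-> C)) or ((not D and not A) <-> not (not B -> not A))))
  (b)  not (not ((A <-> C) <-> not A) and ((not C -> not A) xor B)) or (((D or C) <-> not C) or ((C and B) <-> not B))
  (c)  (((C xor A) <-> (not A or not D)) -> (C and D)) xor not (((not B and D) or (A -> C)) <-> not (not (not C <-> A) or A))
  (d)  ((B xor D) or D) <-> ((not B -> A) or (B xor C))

(a): at (0,0,0,0) it gives 0, but g = 1 — eliminated.
(b): at (0,0,0,1) it gives 1, but g = 0 — eliminated.
(c): at (0,0,0,0) it gives 0, but g = 1 — eliminated.
That leaves (d). Evaluating it on every row reproduces the table of g exactly.

d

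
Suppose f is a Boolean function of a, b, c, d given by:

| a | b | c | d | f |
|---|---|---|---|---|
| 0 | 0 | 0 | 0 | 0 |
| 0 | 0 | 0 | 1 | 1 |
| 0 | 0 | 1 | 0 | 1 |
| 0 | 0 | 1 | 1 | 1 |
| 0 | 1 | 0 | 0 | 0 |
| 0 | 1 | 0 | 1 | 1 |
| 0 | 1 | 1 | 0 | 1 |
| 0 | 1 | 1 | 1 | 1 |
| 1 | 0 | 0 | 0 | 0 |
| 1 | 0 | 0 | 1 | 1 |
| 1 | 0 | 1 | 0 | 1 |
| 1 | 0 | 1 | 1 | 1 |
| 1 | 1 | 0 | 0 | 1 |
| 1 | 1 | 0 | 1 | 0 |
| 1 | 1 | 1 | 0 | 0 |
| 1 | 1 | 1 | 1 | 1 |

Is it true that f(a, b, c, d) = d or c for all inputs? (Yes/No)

Test each input against both f and the formula:
  a=0, b=0, c=0, d=0: formula gives 0, f = 0 ✓
  a=0, b=0, c=0, d=1: formula gives 1, f = 1 ✓
  a=0, b=0, c=1, d=0: formula gives 1, f = 1 ✓
  a=0, b=0, c=1, d=1: formula gives 1, f = 1 ✓
  …
  a=1, b=1, c=0, d=0: formula gives 0, but f = 1 ✗
Since they disagree at (1,1,0,0), the expression is not a correct formula for f.

No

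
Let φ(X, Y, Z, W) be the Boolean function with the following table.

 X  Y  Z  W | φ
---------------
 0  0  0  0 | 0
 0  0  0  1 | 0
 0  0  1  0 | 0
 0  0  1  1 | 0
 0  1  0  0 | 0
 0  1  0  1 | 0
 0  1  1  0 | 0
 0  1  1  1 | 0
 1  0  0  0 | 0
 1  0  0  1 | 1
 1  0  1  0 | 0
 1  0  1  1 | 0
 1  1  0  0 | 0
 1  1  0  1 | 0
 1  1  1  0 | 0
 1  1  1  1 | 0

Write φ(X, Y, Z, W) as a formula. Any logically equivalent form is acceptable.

Only row (1,0,0,1) gives 1. That row's minterm X·¬Y·¬Z·W is φ directly.

φ(X, Y, Z, W) = ((X & ~Y) & ~Z) & W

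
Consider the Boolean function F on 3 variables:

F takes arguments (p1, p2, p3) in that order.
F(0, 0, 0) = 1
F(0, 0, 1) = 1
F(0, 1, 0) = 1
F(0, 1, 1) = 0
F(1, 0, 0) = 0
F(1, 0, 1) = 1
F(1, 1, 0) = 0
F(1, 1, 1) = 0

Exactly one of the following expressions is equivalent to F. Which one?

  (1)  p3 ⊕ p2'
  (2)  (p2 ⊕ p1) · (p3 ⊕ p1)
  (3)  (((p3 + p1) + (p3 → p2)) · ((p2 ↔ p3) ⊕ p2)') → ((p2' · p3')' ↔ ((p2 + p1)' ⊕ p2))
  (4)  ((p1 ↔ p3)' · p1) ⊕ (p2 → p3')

(1) fails at (0,0,1): the formula yields 0, F is 1.
(2) fails at (0,0,0): the formula yields 0, F is 1.
(3) fails at (0,1,1): the formula yields 1, F is 0.
(4) is the remaining candidate, and it agrees with F on all 8 inputs.

4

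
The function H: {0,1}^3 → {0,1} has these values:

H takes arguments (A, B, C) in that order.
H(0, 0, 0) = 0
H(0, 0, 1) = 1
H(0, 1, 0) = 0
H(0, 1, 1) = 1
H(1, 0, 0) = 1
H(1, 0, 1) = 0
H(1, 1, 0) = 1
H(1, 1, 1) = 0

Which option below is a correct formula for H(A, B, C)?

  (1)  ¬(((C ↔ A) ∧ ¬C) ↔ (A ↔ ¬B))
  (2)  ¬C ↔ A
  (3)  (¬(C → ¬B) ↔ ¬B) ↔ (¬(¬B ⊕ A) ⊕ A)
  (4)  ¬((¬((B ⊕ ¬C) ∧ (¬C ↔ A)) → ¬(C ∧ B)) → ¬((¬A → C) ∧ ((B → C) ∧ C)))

2

(1): at (0,0,0) it gives 1, but H = 0 — eliminated.
(3): at (0,0,0) it gives 1, but H = 0 — eliminated.
(4): at (1,0,0) it gives 0, but H = 1 — eliminated.
Only (2) survives; checking it on all 8 rows confirms it matches H.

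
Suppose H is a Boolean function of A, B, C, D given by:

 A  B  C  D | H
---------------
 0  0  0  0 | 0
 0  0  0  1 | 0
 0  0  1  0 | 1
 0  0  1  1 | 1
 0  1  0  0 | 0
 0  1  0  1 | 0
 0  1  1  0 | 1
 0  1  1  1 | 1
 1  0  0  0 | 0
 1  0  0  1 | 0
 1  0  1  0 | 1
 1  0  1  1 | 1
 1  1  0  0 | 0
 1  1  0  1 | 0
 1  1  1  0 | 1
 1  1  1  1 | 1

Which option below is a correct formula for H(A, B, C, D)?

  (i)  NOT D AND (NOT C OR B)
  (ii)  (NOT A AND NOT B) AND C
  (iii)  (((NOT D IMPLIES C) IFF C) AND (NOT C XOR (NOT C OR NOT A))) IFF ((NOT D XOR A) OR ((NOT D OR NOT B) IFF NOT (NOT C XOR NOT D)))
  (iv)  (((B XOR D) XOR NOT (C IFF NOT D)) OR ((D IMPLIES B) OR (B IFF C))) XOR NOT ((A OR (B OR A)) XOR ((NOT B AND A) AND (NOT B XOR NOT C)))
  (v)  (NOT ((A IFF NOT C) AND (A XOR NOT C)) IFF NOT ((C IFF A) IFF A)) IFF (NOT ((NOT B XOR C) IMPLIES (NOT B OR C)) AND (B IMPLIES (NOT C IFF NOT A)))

(i) fails at (0,0,0,0): the formula yields 1, H is 0.
(ii) fails at (0,1,1,0): the formula yields 0, H is 1.
(iii) fails at (0,0,0,1): the formula yields 1, H is 0.
(iv) fails at (0,0,1,0): the formula yields 0, H is 1.
(v) is the remaining candidate, and it agrees with H on all 16 inputs.

v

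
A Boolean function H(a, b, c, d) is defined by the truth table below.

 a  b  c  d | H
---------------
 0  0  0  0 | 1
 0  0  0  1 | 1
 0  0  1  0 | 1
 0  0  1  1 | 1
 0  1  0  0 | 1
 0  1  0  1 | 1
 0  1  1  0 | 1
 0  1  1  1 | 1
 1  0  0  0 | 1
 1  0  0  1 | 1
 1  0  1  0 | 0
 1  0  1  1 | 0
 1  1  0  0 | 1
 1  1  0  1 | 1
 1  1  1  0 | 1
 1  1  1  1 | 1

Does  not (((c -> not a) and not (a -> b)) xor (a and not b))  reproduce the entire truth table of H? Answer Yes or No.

Yes

Check the formula against H row by row:
  a=0, b=0, c=0, d=0: formula gives 1, H = 1 ✓
  a=0, b=0, c=0, d=1: formula gives 1, H = 1 ✓
  a=0, b=0, c=1, d=0: formula gives 1, H = 1 ✓
  a=0, b=0, c=1, d=1: formula gives 1, H = 1 ✓
  …and likewise for the remaining 12 rows.
Every row agrees, so the formula is equivalent.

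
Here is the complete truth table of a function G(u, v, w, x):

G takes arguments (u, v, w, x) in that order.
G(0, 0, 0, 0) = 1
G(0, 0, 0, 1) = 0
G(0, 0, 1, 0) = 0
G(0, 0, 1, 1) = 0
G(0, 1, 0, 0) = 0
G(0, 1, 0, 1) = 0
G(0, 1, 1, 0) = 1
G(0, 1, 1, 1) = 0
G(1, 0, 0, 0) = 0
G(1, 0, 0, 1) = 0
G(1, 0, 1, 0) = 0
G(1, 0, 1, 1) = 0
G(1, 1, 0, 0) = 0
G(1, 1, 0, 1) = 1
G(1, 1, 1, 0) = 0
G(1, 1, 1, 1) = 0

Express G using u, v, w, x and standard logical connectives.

G=1 on 3 inputs: (0,0,0,0), (0,1,1,0), (1,1,0,1). Reading each as a conjunction of literals (¬u·¬v·¬w·¬x, ¬u·v·w·¬x, u·v·¬w·x) and taking the OR gives the canonical DNF.

G(u, v, w, x) = ((((¬u ∧ ¬v) ∧ ¬w) ∧ ¬x) ∨ (((¬u ∧ v) ∧ w) ∧ ¬x)) ∨ (((u ∧ v) ∧ ¬w) ∧ x)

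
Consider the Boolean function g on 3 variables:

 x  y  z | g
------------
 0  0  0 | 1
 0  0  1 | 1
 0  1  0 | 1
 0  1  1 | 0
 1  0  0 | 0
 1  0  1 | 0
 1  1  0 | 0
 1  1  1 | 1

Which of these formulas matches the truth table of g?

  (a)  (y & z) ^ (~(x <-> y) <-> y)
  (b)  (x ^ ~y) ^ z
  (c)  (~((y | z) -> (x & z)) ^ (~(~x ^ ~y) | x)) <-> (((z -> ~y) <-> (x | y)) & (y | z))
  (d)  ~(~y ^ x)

(b): at (0,0,1) it gives 0, but g = 1 — eliminated.
(c): at (0,0,0) it gives 0, but g = 1 — eliminated.
(d): at (0,0,0) it gives 0, but g = 1 — eliminated.
Only (a) survives; checking it on all 8 rows confirms it matches g.

a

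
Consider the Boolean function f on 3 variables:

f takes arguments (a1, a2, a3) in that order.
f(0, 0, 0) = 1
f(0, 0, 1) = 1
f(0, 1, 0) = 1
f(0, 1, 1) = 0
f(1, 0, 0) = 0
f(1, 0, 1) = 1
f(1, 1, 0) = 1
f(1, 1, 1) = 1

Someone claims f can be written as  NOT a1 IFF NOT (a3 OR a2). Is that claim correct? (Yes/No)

No

Evaluate NOT a1 IFF NOT (a3 OR a2) on each row and compare to f:
  a1=0, a2=0, a3=0: formula gives 1, f = 1 ✓
  a1=0, a2=0, a3=1: formula gives 0, but f = 1 ✗
A single disagreement suffices: at (0,0,1) they differ, so the formula does not compute f.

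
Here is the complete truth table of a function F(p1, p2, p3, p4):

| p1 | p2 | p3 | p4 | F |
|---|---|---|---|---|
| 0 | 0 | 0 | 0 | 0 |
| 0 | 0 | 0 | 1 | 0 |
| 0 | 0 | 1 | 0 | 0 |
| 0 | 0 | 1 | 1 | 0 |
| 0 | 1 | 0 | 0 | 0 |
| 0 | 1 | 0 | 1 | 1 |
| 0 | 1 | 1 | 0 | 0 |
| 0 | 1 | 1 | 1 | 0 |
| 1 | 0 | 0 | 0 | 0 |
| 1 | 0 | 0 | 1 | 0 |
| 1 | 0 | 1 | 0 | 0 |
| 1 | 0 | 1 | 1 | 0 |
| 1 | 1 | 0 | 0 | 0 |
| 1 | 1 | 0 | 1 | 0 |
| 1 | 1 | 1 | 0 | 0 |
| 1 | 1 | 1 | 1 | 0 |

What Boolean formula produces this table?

F is 1 on exactly one input, (0,1,0,1), whose minterm is ¬p1·p2·¬p3·p4. So F is just that conjunction.

F(p1, p2, p3, p4) = ((¬p1 ∧ p2) ∧ ¬p3) ∧ p4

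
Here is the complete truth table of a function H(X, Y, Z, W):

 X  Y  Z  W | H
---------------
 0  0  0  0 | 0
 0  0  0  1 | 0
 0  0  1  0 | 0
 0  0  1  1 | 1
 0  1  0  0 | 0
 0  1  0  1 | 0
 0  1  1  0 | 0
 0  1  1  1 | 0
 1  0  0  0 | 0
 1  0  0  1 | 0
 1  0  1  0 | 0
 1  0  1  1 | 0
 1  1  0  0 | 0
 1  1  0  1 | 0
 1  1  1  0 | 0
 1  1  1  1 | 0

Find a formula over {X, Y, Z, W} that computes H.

Only row (0,0,1,1) gives 1. That row's minterm ¬X·¬Y·Z·W is H directly.

H(X, Y, Z, W) = ((X' · Y') · Z) · W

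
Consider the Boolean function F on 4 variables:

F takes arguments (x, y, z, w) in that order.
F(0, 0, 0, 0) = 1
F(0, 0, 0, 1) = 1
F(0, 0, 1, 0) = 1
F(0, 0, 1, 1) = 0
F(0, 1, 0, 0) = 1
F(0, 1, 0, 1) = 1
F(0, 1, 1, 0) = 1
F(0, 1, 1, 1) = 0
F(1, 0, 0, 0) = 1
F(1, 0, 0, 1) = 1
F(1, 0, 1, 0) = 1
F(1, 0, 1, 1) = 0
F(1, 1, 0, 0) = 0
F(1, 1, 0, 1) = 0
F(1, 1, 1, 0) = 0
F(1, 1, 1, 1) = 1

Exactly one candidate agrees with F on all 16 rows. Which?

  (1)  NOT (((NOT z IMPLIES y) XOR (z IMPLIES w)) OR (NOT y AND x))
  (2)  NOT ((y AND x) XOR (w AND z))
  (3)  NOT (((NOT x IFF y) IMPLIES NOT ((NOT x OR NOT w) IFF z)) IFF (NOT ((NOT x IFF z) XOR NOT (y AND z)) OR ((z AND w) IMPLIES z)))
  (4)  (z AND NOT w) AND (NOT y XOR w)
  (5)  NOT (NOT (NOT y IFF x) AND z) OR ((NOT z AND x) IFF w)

2

(1): at (0,0,0,0) it gives 0, but F = 1 — eliminated.
(3): at (0,0,0,0) it gives 0, but F = 1 — eliminated.
(4): at (0,0,0,0) it gives 0, but F = 1 — eliminated.
(5): at (0,1,1,1) it gives 1, but F = 0 — eliminated.
(2) is the remaining candidate, and it agrees with F on all 16 inputs.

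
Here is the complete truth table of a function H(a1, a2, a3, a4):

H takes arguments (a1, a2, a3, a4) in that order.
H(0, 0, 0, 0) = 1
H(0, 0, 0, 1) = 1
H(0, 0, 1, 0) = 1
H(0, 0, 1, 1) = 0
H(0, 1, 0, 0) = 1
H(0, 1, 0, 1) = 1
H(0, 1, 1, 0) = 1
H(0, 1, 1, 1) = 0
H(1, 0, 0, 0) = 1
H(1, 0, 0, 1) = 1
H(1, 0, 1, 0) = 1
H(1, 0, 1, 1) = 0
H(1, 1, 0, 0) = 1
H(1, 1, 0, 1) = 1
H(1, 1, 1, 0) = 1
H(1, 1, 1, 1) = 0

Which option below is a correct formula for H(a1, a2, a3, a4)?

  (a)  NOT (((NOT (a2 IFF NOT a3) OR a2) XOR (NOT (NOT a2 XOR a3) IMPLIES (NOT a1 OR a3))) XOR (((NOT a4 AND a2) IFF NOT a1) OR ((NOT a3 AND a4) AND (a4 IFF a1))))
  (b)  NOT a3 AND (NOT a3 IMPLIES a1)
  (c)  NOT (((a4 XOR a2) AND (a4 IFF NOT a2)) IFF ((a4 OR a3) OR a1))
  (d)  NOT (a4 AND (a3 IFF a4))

(a): at (0,0,1,0) it gives 0, but H = 1 — eliminated.
(b): at (0,0,0,0) it gives 0, but H = 1 — eliminated.
(c): at (0,0,0,0) it gives 0, but H = 1 — eliminated.
(d) is the remaining candidate, and it agrees with H on all 16 inputs.

d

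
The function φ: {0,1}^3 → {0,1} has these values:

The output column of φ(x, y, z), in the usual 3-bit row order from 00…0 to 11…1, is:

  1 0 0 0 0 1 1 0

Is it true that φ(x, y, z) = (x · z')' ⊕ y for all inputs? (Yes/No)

Check the formula against φ row by row:
  x=0, y=0, z=0: formula gives 1, φ = 1 ✓
  x=0, y=0, z=1: formula gives 1, but φ = 0 ✗
A single disagreement suffices: at (0,0,1) they differ, so the formula does not compute φ.

No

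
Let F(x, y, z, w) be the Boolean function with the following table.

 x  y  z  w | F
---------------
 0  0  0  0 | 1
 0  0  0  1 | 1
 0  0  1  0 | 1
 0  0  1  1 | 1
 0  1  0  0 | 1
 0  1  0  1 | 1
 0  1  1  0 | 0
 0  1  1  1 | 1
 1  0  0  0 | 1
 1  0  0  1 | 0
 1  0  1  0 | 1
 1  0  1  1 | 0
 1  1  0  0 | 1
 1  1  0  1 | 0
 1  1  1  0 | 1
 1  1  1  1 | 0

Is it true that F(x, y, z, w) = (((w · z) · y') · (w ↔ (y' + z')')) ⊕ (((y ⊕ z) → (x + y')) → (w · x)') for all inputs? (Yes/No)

No

Test each input against both F and the formula:
  x=0, y=0, z=0, w=0: formula gives 1, F = 1 ✓
  x=0, y=0, z=0, w=1: formula gives 1, F = 1 ✓
  x=0, y=0, z=1, w=0: formula gives 1, F = 1 ✓
  x=0, y=0, z=1, w=1: formula gives 1, F = 1 ✓
  …
  x=0, y=1, z=1, w=0: formula gives 1, but F = 0 ✗
A single disagreement suffices: at (0,1,1,0) they differ, so the formula does not compute F.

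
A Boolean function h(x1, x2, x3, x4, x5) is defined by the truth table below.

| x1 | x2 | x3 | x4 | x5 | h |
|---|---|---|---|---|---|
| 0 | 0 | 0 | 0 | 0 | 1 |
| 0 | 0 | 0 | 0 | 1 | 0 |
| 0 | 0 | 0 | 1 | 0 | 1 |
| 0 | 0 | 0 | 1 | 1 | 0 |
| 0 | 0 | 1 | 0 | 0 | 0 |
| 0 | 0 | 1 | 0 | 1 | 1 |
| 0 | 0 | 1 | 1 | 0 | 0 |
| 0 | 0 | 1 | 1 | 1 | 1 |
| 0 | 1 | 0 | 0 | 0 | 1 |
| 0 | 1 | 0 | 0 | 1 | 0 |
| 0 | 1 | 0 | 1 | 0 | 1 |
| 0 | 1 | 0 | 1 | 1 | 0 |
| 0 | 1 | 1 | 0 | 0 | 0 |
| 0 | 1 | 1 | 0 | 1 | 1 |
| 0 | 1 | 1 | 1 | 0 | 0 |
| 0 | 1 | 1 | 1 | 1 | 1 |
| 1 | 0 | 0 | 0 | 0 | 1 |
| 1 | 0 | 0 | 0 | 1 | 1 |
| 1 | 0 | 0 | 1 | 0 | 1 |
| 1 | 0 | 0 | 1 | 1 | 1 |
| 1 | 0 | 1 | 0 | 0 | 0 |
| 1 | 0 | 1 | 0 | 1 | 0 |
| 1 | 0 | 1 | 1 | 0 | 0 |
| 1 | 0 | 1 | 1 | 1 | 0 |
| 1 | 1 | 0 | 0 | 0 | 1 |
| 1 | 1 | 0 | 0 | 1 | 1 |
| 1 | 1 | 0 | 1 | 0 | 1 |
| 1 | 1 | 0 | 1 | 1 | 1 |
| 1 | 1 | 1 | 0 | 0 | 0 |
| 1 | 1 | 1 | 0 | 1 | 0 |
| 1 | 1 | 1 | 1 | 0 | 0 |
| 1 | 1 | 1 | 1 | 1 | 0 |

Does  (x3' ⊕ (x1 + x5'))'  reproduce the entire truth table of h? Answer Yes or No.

Check the formula against h row by row:
  x1=0, x2=0, x3=0, x4=0, x5=0: formula gives 1, h = 1 ✓
  x1=0, x2=0, x3=0, x4=0, x5=1: formula gives 0, h = 0 ✓
  x1=0, x2=0, x3=0, x4=1, x5=0: formula gives 1, h = 1 ✓
  x1=0, x2=0, x3=0, x4=1, x5=1: formula gives 0, h = 0 ✓
  …and likewise for the remaining 28 rows.
Every row agrees, so the formula is equivalent.

Yes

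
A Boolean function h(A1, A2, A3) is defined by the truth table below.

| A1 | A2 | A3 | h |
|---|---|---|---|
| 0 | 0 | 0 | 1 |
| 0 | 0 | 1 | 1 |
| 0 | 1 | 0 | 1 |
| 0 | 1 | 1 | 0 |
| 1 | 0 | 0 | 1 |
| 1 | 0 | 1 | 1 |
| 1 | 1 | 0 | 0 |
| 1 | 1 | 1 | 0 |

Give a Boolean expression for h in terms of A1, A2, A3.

h(A1, A2, A3) = ¬((((¬A1 ∧ A2) ∧ A3) ∨ ((A1 ∧ A2) ∧ ¬A3)) ∨ ((A1 ∧ A2) ∧ A3))

There are just 3 zero rows: (0,1,1), (1,1,0), (1,1,1). Their minterms are ¬A1·A2·A3, A1·A2·¬A3, A1·A2·A3; the OR of those covers precisely the 0-outputs, and negating it yields h.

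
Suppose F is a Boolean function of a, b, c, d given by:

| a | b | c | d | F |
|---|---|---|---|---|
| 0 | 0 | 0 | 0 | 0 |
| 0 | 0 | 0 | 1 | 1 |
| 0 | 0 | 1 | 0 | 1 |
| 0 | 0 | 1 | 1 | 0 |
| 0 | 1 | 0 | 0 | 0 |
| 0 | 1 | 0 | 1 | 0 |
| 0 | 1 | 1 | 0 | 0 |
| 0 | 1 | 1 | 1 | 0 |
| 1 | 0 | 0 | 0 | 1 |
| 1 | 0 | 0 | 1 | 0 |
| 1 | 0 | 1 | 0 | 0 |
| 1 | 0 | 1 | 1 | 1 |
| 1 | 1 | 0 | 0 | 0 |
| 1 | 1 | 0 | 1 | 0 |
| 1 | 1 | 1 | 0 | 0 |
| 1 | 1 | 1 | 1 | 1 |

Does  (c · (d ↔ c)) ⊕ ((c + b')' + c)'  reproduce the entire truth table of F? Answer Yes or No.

No

Test each input against both F and the formula:
  a=0, b=0, c=0, d=0: formula gives 1, but F = 0 ✗
Row (0,0,0,0) is a counterexample, so the formula is not equivalent to F.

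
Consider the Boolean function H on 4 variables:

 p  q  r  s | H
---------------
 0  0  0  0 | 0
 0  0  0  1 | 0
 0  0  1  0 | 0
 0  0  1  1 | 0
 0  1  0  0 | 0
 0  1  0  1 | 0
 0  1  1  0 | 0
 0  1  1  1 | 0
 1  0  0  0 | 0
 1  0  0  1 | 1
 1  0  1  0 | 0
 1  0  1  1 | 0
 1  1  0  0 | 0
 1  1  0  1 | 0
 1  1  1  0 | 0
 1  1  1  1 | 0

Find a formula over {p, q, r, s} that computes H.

H is 1 on exactly one input, (1,0,0,1), whose minterm is p·¬q·¬r·s. So H is just that conjunction.

H(p, q, r, s) = ((p & ~q) & ~r) & s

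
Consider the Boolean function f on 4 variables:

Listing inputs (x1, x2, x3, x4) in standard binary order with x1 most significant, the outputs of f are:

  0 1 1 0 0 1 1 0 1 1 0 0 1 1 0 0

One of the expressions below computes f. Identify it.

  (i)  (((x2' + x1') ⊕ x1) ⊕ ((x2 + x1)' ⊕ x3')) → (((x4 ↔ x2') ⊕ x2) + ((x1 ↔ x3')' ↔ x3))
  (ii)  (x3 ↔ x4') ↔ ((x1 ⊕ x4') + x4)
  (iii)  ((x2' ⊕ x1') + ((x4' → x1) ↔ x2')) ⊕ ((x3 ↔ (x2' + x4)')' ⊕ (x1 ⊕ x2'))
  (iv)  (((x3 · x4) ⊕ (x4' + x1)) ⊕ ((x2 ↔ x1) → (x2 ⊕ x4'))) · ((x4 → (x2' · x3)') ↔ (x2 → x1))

(i) disagrees with f on (0,0,1,1) (formula → 1, table → 0); rule it out.
(iii) disagrees with f on (0,0,0,0) (formula → 1, table → 0); rule it out.
(iv) disagrees with f on (0,0,0,1) (formula → 0, table → 1); rule it out.
Only (ii) survives; checking it on all 16 rows confirms it matches f.

ii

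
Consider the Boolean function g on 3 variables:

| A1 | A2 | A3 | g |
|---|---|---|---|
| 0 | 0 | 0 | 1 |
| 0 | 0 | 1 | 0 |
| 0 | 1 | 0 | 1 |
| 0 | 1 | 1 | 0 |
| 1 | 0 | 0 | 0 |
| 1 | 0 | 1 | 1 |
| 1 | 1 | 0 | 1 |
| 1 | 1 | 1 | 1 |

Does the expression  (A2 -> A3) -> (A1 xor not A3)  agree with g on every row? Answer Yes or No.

Test each input against both g and the formula:
  A1=0, A2=0, A3=0: formula gives 1, g = 1 ✓
  A1=0, A2=0, A3=1: formula gives 0, g = 0 ✓
  A1=0, A2=1, A3=0: formula gives 1, g = 1 ✓
  A1=0, A2=1, A3=1: formula gives 0, g = 0 ✓
  A1=1, A2=0, A3=0: formula gives 0, g = 0 ✓
  …and likewise for the remaining 3 rows.
No disagreement on any input; they are logically equivalent.

Yes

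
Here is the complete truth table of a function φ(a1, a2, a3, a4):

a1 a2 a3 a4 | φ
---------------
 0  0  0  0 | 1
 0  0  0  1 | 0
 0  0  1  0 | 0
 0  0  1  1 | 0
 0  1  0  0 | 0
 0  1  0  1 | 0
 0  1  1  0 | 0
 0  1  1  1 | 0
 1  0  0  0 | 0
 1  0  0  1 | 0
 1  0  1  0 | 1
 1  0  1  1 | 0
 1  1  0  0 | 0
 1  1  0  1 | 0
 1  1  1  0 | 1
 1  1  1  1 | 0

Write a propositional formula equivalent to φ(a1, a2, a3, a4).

φ(a1, a2, a3, a4) = ((((a1' · a2') · a3') · a4') + (((a1 · a2') · a3) · a4')) + (((a1 · a2) · a3) · a4')

φ=1 on 3 inputs: (0,0,0,0), (1,0,1,0), (1,1,1,0). Reading each as a conjunction of literals (¬a1·¬a2·¬a3·¬a4, a1·¬a2·a3·¬a4, a1·a2·a3·¬a4) and taking the OR gives the canonical DNF.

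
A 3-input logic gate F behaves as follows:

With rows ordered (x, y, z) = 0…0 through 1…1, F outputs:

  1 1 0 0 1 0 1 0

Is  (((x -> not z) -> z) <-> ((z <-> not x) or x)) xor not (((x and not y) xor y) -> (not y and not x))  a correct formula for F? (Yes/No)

Check the formula against F row by row:
  x=0, y=0, z=0: formula gives 1, F = 1 ✓
  x=0, y=0, z=1: formula gives 1, F = 1 ✓
  x=0, y=1, z=0: formula gives 0, F = 0 ✓
  x=0, y=1, z=1: formula gives 0, F = 0 ✓
  x=1, y=0, z=0: formula gives 1, F = 1 ✓
  … (the remaining 3 rows also agree.)
Every row agrees, so the formula is equivalent.

Yes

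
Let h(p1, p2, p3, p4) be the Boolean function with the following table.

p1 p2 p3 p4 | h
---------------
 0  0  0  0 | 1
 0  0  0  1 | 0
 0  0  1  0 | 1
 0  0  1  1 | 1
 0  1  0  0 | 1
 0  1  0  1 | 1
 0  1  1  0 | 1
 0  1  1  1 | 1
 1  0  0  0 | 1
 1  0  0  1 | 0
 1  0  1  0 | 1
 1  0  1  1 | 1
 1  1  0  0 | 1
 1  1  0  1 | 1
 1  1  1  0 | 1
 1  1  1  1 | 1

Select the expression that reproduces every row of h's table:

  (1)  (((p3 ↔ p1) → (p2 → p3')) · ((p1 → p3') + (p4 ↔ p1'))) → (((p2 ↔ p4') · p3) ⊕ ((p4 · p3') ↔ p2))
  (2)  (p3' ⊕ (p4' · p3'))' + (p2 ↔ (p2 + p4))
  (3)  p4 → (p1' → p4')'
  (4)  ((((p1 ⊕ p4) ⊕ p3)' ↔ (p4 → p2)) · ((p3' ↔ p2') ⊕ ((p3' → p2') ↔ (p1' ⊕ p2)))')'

(1) fails at (0,0,1,1): the formula yields 0, h is 1.
(3) fails at (0,0,0,1): the formula yields 1, h is 0.
(4) fails at (0,0,0,0): the formula yields 0, h is 1.
Only (2) survives; checking it on all 16 rows confirms it matches h.

2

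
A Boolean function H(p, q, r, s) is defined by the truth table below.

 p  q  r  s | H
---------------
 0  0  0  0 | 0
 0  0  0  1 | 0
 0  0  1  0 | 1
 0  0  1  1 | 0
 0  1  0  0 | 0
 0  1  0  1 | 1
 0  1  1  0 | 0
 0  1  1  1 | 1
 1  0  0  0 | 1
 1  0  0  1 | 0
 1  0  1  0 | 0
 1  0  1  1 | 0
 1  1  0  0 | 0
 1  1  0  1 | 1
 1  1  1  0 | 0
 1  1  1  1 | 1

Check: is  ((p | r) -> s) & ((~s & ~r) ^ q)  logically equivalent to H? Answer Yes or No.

Test each input against both H and the formula:
  p=0, q=0, r=0, s=0: formula gives 1, but H = 0 ✗
Row (0,0,0,0) is a counterexample, so the formula is not equivalent to H.

No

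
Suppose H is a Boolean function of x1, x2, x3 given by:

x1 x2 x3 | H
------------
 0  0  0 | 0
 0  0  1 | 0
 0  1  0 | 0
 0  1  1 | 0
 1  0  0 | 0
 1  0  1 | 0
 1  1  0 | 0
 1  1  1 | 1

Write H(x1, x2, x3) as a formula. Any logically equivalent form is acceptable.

H(x1, x2, x3) = (x1 AND x2) AND x3

Only row (1,1,1) gives 1. That row's minterm x1·x2·x3 is H directly.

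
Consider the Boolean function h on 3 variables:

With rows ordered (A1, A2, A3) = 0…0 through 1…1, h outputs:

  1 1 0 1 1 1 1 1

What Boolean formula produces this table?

h(A1, A2, A3) = ¬((¬A1 ∧ A2) ∧ ¬A3)

Only row (0,1,0) gives 0. So h is 1 everywhere except there — the complement of the minterm ¬A1·A2·¬A3.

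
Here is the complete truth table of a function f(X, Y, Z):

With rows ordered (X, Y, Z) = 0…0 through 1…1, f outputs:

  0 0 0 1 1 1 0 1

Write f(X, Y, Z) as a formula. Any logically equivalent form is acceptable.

f=1 on 4 inputs: (0,1,1), (1,0,0), (1,0,1), (1,1,1). Reading each as a conjunction of literals (¬X·Y·Z, X·¬Y·¬Z, X·¬Y·Z, X·Y·Z) and taking the OR gives the canonical DNF.

f(X, Y, Z) = ((((X' · Y) · Z) + ((X · Y') · Z')) + ((X · Y') · Z)) + ((X · Y) · Z)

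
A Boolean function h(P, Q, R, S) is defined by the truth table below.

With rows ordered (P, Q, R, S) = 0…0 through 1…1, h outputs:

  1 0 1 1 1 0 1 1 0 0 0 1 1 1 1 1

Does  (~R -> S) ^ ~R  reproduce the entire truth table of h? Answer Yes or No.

Test each input against both h and the formula:
  P=0, Q=0, R=0, S=0: formula gives 1, h = 1 ✓
  P=0, Q=0, R=0, S=1: formula gives 0, h = 0 ✓
  P=0, Q=0, R=1, S=0: formula gives 1, h = 1 ✓
  P=0, Q=0, R=1, S=1: formula gives 1, h = 1 ✓
  …
  P=1, Q=0, R=0, S=0: formula gives 1, but h = 0 ✗
A single disagreement suffices: at (1,0,0,0) they differ, so the formula does not compute h.

No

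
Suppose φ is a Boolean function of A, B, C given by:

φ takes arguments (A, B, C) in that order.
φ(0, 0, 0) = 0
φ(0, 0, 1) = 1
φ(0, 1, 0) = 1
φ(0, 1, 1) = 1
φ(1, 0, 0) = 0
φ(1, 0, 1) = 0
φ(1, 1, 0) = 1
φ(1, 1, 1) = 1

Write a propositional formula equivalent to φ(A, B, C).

There are just 3 zero rows: (0,0,0), (1,0,0), (1,0,1). Their minterms are ¬A·¬B·¬C, A·¬B·¬C, A·¬B·C; the OR of those covers precisely the 0-outputs, and negating it yields φ.

φ(A, B, C) = ((((A' · B') · C') + ((A · B') · C')) + ((A · B') · C))'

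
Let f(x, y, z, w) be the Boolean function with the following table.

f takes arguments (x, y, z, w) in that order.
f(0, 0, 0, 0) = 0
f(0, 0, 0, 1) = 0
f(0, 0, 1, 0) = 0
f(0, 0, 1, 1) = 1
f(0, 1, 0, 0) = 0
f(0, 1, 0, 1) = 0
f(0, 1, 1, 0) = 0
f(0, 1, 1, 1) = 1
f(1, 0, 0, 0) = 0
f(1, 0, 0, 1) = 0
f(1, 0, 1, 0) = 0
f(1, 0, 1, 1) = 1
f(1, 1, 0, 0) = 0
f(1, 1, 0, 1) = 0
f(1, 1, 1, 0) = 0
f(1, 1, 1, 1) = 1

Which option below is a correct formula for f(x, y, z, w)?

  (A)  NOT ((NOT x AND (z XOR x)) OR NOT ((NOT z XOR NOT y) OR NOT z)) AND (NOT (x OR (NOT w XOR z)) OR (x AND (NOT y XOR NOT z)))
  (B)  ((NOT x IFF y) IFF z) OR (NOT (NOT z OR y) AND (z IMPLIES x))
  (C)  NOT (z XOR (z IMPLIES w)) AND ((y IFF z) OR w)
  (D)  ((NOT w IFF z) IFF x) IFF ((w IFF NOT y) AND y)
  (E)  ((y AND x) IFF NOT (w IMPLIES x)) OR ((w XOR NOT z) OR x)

(A): at (0,0,0,1) it gives 1, but f = 0 — eliminated.
(B): at (0,0,0,0) it gives 1, but f = 0 — eliminated.
(D): at (0,0,0,1) it gives 1, but f = 0 — eliminated.
(E): at (0,0,0,0) it gives 1, but f = 0 — eliminated.
Only (C) survives; checking it on all 16 rows confirms it matches f.

C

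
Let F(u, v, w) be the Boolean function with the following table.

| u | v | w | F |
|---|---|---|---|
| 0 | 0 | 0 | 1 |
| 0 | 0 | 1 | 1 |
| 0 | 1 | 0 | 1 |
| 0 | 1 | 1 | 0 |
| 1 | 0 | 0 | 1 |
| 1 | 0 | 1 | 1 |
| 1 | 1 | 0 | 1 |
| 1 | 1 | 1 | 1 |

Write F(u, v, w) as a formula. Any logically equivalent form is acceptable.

F is 0 on exactly one input, (0,1,1), whose minterm is ¬u·v·w. So F is the negation of that single conjunction.

F(u, v, w) = ~((~u & v) & w)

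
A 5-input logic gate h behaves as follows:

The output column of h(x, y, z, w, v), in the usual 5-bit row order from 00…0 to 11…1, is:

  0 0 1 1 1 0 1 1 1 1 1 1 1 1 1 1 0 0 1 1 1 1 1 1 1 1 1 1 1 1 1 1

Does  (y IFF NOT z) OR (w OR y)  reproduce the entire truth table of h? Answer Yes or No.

Evaluate (y IFF NOT z) OR (w OR y) on each row and compare to h:
  x=0, y=0, z=0, w=0, v=0: formula gives 0, h = 0 ✓
  x=0, y=0, z=0, w=0, v=1: formula gives 0, h = 0 ✓
  x=0, y=0, z=0, w=1, v=0: formula gives 1, h = 1 ✓
  x=0, y=0, z=0, w=1, v=1: formula gives 1, h = 1 ✓
  …
  x=0, y=0, z=1, w=0, v=1: formula gives 1, but h = 0 ✗
A single disagreement suffices: at (0,0,1,0,1) they differ, so the formula does not compute h.

No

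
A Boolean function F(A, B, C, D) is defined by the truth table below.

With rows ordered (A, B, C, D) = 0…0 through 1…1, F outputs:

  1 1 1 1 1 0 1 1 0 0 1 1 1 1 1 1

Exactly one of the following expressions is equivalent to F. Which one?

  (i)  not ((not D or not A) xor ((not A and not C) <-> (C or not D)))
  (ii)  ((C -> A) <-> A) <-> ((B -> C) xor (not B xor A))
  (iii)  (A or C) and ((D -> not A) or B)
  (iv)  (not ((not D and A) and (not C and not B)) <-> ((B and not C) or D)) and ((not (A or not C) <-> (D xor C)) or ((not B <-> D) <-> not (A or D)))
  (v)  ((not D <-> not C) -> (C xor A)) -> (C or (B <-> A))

(i) disagrees with F on (0,0,0,1) (formula → 0, table → 1); rule it out.
(ii) disagrees with F on (0,0,1,0) (formula → 0, table → 1); rule it out.
(iii) disagrees with F on (0,0,0,0) (formula → 0, table → 1); rule it out.
(iv) disagrees with F on (0,0,0,0) (formula → 0, table → 1); rule it out.
(v) is the remaining candidate, and it agrees with F on all 16 inputs.

v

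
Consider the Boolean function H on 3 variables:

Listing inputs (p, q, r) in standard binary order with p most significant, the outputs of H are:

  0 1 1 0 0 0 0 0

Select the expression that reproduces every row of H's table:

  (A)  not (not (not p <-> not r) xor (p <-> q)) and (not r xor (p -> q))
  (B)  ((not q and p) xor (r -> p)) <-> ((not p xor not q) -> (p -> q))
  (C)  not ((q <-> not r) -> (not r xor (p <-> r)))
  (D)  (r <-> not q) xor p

(A) disagrees with H on (0,1,0) (formula → 0, table → 1); rule it out.
(B) disagrees with H on (0,0,0) (formula → 1, table → 0); rule it out.
(D) disagrees with H on (1,0,0) (formula → 1, table → 0); rule it out.
Only (C) survives; checking it on all 8 rows confirms it matches H.

C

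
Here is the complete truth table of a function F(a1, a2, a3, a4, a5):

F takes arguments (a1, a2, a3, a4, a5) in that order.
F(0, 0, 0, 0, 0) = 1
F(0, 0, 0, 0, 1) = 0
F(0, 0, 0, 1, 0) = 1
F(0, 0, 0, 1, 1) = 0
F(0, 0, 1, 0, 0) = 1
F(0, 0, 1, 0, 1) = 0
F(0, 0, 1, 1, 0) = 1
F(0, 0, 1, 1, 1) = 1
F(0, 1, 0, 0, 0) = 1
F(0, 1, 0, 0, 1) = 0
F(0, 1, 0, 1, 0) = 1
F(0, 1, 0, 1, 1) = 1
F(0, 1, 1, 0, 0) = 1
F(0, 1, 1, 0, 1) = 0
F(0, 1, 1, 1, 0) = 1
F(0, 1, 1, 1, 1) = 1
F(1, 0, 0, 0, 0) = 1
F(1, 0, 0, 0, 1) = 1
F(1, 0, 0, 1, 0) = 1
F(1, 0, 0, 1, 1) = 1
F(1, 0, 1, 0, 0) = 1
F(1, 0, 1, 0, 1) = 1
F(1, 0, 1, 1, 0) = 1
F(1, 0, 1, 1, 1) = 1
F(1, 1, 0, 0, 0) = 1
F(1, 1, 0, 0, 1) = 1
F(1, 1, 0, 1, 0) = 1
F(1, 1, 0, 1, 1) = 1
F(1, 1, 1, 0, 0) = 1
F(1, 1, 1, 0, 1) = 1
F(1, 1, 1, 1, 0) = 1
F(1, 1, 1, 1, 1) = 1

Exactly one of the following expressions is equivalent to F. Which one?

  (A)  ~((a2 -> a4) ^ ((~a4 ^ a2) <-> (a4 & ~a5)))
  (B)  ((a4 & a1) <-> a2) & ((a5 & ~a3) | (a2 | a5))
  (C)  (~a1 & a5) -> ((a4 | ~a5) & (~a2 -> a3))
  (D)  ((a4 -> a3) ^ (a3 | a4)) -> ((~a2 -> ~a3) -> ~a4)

(A) disagrees with F on (0,0,0,0,0) (formula → 0, table → 1); rule it out.
(B) disagrees with F on (0,0,0,0,0) (formula → 0, table → 1); rule it out.
(D) disagrees with F on (0,0,0,0,1) (formula → 1, table → 0); rule it out.
(C) is the remaining candidate, and it agrees with F on all 32 inputs.

C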